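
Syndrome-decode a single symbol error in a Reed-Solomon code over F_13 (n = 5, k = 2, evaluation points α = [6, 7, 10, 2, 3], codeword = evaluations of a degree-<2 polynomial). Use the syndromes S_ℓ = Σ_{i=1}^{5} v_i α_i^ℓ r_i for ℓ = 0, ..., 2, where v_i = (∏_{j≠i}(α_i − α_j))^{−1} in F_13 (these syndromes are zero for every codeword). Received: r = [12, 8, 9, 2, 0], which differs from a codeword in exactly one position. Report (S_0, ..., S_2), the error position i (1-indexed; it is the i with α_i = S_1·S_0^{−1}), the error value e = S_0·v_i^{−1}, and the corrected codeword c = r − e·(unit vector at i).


S = (4, 12, 10), error at position 5, error magnitude e = 2, c = [12, 8, 9, 2, 11].

Step 1: column multipliers v_i = (∏_{j≠i}(α_i − α_j))^{−1} mod 13.
  i = 1 (α = 6): (6−7)(6−10)(6−2)(6−3) = (−1)·(−4)·4·3 = 48 ≡ 9, so v_1 = 9^{−1} = 3 (mod 13).
  i = 2 (α = 7): (7−6)(7−10)(7−2)(7−3) = 1·(−3)·5·4 = −60 ≡ 5, so v_2 = 5^{−1} = 8 (mod 13).
  i = 3 (α = 10): (10−6)(10−7)(10−2)(10−3) = 4·3·8·7 = 672 ≡ 9, so v_3 = 9^{−1} = 3 (mod 13).
  i = 4 (α = 2): (2−6)(2−7)(2−10)(2−3) = (−4)·(−5)·(−8)·(−1) = 160 ≡ 4, so v_4 = 4^{−1} = 10 (mod 13).
  i = 5 (α = 3): (3−6)(3−7)(3−10)(3−2) = (−3)·(−4)·(−7)·1 = −84 ≡ 7, so v_5 = 7^{−1} = 2 (mod 13).
  v = [3, 8, 3, 10, 2].
Step 2: syndromes of r = [12, 8, 9, 2, 0] (all sums mod 13).
  S_0 = Σ v_i r_i = 3·12 + 8·8 + 3·9 + 10·2 + 2·0 = 147 ≡ 4.
  S_1 = Σ v_i α_i r_i = 3·6·12 + 8·7·8 + 3·10·9 + 10·2·2 + 2·3·0 = 974 ≡ 12.
  α_i^2 mod 13 = [10, 10, 9, 4, 9].
  S_2 = Σ v_i α_i^2 r_i = 3·10·12 + 8·10·8 + 3·9·9 + 10·4·2 + 2·9·0 = 1323 ≡ 10.
  S = (4, 12, 10) ≠ 0, so r is not a codeword (an error is present).
Step 3: locate the error. For a single error e at position i, S_ℓ = v_i·e·α_i^ℓ, so α_err = S_1/S_0.
  S_0^{−1} = 4^{−1} = 10 (mod 13), so α_err = 12·10 = 120 ≡ 3 = α_5. Error position i = 5.
  Consistency check: S_2/S_1 = 10·12 = 120 ≡ 3 = α_err ✓ (single-error assumption holds).
Step 4: error magnitude e = S_0/v_5 = S_0·∏_{j≠5}(α_5 − α_j) = 4·7 = 28 ≡ 2 (mod 13).
Step 5: correct position 5: c_5 = r_5 − e = 0 − 2 ≡ 11 (mod 13). Hence c = [12, 8, 9, 2, 11].
  Check: interpolating c through the α_i gives m(x) = 10 + 9·x (degree < 2) with m(α_i) = c_i for every i, so c is indeed a codeword.


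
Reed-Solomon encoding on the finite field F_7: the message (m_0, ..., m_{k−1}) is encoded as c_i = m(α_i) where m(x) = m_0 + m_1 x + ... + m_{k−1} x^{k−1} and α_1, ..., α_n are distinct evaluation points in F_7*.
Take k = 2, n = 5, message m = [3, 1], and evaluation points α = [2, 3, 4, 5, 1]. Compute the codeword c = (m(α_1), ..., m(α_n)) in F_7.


c = [5, 6, 0, 1, 4]

Message polynomial: m(x) = 3 + 1·x (mod 7).
For each evaluation point α_i, compute m(α_i) mod 7:
  α_1 = 2: Horner steps 1 → 5, so m(2) = 5.
  α_2 = 3: Horner steps 1 → 6, so m(3) = 6.
  α_3 = 4: Horner steps 1 → 0, so m(4) = 0.
  α_4 = 5: Horner steps 1 → 1, so m(5) = 1.
  α_5 = 1: Horner steps 1 → 4, so m(1) = 4.
Codeword c = [5, 6, 0, 1, 4] ∈ F_7^5.


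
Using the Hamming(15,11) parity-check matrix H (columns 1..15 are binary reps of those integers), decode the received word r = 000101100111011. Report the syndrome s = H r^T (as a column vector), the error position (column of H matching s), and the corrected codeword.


s = (1, 0, 0, 1)^T, error position = 9, corrected codeword c = 000101101111011

Compute s = H r^T mod 2 one row at a time:
  s_1 = 0 + 0 + 1 + 1 + 1 + 0 + 1 + 1 = 5 ≡ 1 (mod 2).
  s_2 = 1 + 0 + 1 + 1 + 1 + 0 + 1 + 1 = 6 ≡ 0 (mod 2).
  s_3 = 0 + 0 + 1 + 1 + 1 + 1 + 1 + 1 = 6 ≡ 0 (mod 2).
  s_4 = 0 + 0 + 0 + 1 + 0 + 1 + 0 + 1 = 3 ≡ 1 (mod 2).
s = (1, 0, 0, 1)^T — this equals column 9 of H (binary 1001), so error is at position 9.
Correct: flip bit 9 of r = 000101100111011 to get c = 000101101111011.


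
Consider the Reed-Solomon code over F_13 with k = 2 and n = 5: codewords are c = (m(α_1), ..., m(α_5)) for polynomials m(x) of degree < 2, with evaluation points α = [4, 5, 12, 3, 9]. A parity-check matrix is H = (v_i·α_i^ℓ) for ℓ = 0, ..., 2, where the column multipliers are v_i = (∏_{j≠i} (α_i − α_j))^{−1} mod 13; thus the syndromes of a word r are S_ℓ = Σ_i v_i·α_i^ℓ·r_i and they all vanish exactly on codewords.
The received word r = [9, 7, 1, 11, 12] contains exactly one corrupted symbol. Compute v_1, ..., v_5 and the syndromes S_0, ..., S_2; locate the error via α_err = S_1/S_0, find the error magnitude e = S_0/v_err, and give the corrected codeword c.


S = (2, 11, 2), error at position 3, error magnitude e = 8, c = [9, 7, 6, 11, 12].

Step 1: column multipliers v_i = (∏_{j≠i}(α_i − α_j))^{−1} mod 13.
  i = 1 (α = 4): (4−5)(4−12)(4−3)(4−9) = (−1)·(−8)·1·(−5) = −40 ≡ 12, so v_1 = 12^{−1} = 12 (mod 13).
  i = 2 (α = 5): (5−4)(5−12)(5−3)(5−9) = 1·(−7)·2·(−4) = 56 ≡ 4, so v_2 = 4^{−1} = 10 (mod 13).
  i = 3 (α = 12): (12−4)(12−5)(12−3)(12−9) = 8·7·9·3 = 1512 ≡ 4, so v_3 = 4^{−1} = 10 (mod 13).
  i = 4 (α = 3): (3−4)(3−5)(3−12)(3−9) = (−1)·(−2)·(−9)·(−6) = 108 ≡ 4, so v_4 = 4^{−1} = 10 (mod 13).
  i = 5 (α = 9): (9−4)(9−5)(9−12)(9−3) = 5·4·(−3)·6 = −360 ≡ 4, so v_5 = 4^{−1} = 10 (mod 13).
  v = [12, 10, 10, 10, 10].
Step 2: syndromes of r = [9, 7, 1, 11, 12] (all sums mod 13).
  S_0 = Σ v_i r_i = 12·9 + 10·7 + 10·1 + 10·11 + 10·12 = 418 ≡ 2.
  S_1 = Σ v_i α_i r_i = 12·4·9 + 10·5·7 + 10·12·1 + 10·3·11 + 10·9·12 = 2312 ≡ 11.
  α_i^2 mod 13 = [3, 12, 1, 9, 3].
  S_2 = Σ v_i α_i^2 r_i = 12·3·9 + 10·12·7 + 10·1·1 + 10·9·11 + 10·3·12 = 2524 ≡ 2.
  S = (2, 11, 2) ≠ 0, so r is not a codeword (an error is present).
Step 3: locate the error. For a single error e at position i, S_ℓ = v_i·e·α_i^ℓ, so α_err = S_1/S_0.
  S_0^{−1} = 2^{−1} = 7 (mod 13), so α_err = 11·7 = 77 ≡ 12 = α_3. Error position i = 3.
  Consistency check: S_2/S_1 = 2·6 = 12 ≡ 12 = α_err ✓ (single-error assumption holds).
Step 4: error magnitude e = S_0/v_3 = S_0·∏_{j≠3}(α_3 − α_j) = 2·4 = 8 ≡ 8 (mod 13).
Step 5: correct position 3: c_3 = r_3 − e = 1 − 8 ≡ 6 (mod 13). Hence c = [9, 7, 6, 11, 12].
  Check: interpolating c through the α_i gives m(x) = 4 + 11·x (degree < 2) with m(α_i) = c_i for every i, so c is indeed a codeword.


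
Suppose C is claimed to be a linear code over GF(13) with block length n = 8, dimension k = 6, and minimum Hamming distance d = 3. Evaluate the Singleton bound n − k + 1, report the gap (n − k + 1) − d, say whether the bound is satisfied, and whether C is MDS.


Singleton RHS = n − k + 1 = 3, slack = 0, bound satisfied, MDS.

Singleton bound: d ≤ n − k + 1.
Here n = 8, k = 6, so n − k + 1 = 3.
Given d = 3, check d ≤ 3: YES.
Slack = (n − k + 1) − d = 0.
The code is MDS (slack = 0).
Description: the claimed parameters are [8, 6, 3]_13; such a code would be MDS (meets Singleton bound).


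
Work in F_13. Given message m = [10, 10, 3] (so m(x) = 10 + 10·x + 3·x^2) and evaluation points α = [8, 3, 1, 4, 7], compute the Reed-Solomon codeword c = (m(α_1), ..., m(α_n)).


c = [9, 2, 10, 7, 6]

Message polynomial: m(x) = 10 + 10·x + 3·x^2 (mod 13).
For each evaluation point α_i, compute m(α_i) mod 13:
  α_1 = 8: Horner steps 3 → 8 → 9, so m(8) = 9.
  α_2 = 3: Horner steps 3 → 6 → 2, so m(3) = 2.
  α_3 = 1: Horner steps 3 → 0 → 10, so m(1) = 10.
  α_4 = 4: Horner steps 3 → 9 → 7, so m(4) = 7.
  α_5 = 7: Horner steps 3 → 5 → 6, so m(7) = 6.
Codeword c = [9, 2, 10, 7, 6] ∈ F_13^5.


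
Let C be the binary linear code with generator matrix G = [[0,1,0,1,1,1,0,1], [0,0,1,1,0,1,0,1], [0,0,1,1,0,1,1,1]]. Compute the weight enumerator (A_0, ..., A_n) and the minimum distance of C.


Weight distribution: A_0 = 1, A_1 = 1, A_3 = 1, A_4 = 2, A_5 = 2, A_6 = 1. Minimum distance d = 1.

Enumerate all 2^3 = 8 messages m ∈ F_2^3.
For each, compute codeword c = mG in F_2^8, then tally its weight.
  m = 000 → c = 00000000, weight = 0.
  m = 100 → c = 01011101, weight = 5.
  m = 010 → c = 00110101, weight = 4.
  m = 110 → c = 01101000, weight = 3.
  m = 001 → c = 00110111, weight = 5.
  m = 101 → c = 01101010, weight = 4.
  m = 011 → c = 00000010, weight = 1.
  m = 111 → c = 01011111, weight = 6.
Tally weights:
  weight 0: 1 codewords.
  weight 1: 1 codewords.
  weight 3: 1 codewords.
  weight 4: 2 codewords.
  weight 5: 2 codewords.
  weight 6: 1 codewords.
Minimum distance d = smallest w > 0 with A_w > 0 = 1.
Sanity: Σ A_w = 8 = 2^3 = 8 ✓.


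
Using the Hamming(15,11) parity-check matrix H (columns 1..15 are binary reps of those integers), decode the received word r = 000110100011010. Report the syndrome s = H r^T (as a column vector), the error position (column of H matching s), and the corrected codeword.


s = (1, 1, 1, 1)^T, error position = 15, corrected codeword c = 000110100011011

Compute s = H r^T mod 2 one row at a time:
  s_1 = 0 + 0 + 0 + 1 + 1 + 0 + 1 + 0 = 3 ≡ 1 (mod 2).
  s_2 = 1 + 1 + 0 + 1 + 1 + 0 + 1 + 0 = 5 ≡ 1 (mod 2).
  s_3 = 0 + 0 + 0 + 1 + 0 + 1 + 1 + 0 = 3 ≡ 1 (mod 2).
  s_4 = 0 + 0 + 1 + 1 + 0 + 1 + 0 + 0 = 3 ≡ 1 (mod 2).
s = (1, 1, 1, 1)^T — this equals column 15 of H (binary 1111), so error is at position 15.
Correct: flip bit 15 of r = 000110100011010 to get c = 000110100011011.


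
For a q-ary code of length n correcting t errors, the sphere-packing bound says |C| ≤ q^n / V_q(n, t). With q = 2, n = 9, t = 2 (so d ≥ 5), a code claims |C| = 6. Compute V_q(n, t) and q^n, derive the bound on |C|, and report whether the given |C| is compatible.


V_q(n, t) = 46, q^n = 512, Hamming bound = 11, |C| = 6 ≤ bound (satisfied).

Step 1: Compute V_q(n, t) = Σ_{j=0}^2 C(n, j) (q−1)^j.
  j = 0: C(9,0)·(1)^0 = 1·1 = 1.
  j = 1: C(9,1)·(1)^1 = 9·1 = 9.
  j = 2: C(9,2)·(1)^2 = 36·1 = 36.
  V_q(n, t) = 1 + 9 + 36 = 46.
Step 2: q^n = 2^9 = 512.
Step 3: Hamming bound ⌊q^n / V_q(n,t)⌋ = ⌊512/46⌋ = 11.
Step 4: Compare |C| = 6 to 11: satisfied.
The claimed |C| lies below the Hamming bound.


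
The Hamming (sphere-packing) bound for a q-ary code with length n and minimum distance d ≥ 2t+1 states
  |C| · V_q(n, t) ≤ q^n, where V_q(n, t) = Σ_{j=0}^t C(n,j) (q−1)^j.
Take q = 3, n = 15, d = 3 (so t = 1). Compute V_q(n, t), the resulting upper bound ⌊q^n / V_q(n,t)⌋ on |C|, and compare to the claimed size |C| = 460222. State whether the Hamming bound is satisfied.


V_q(n, t) = 31, q^n = 14348907, Hamming bound = 462867, |C| = 460222 ≤ bound (satisfied).

Step 1: Compute V_q(n, t) = Σ_{j=0}^1 C(n, j) (q−1)^j.
  j = 0: C(15,0)·(2)^0 = 1·1 = 1.
  j = 1: C(15,1)·(2)^1 = 15·2 = 30.
  V_q(n, t) = 1 + 30 = 31.
Step 2: q^n = 3^15 = 14348907.
Step 3: Hamming bound ⌊q^n / V_q(n,t)⌋ = ⌊14348907/31⌋ = 462867.
Step 4: Compare |C| = 460222 to 462867: satisfied.
The claimed |C| lies below the Hamming bound.


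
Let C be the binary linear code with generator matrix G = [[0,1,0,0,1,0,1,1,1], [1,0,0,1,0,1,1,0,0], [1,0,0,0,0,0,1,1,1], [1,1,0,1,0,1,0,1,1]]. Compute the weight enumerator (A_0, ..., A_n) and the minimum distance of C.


Weight distribution: A_0 = 1, A_1 = 1, A_2 = 1, A_3 = 1, A_4 = 5, A_5 = 5, A_6 = 1, A_7 = 1. Minimum distance d = 1.

Enumerate all 2^4 = 16 messages m ∈ F_2^4.
For each, compute codeword c = mG in F_2^9, then tally its weight.
  m = 0000 → c = 000000000, weight = 0.
  m = 1000 → c = 010010111, weight = 5.
  m = 0100 → c = 100101100, weight = 4.
  m = 1100 → c = 110111011, weight = 7.
  m = 0010 → c = 100000111, weight = 4.
  m = 1010 → c = 110010000, weight = 3.
  m = 0110 → c = 000101011, weight = 4.
  m = 1110 → c = 010111100, weight = 5.
  m = 0001 → c = 110101011, weight = 6.
  m = 1001 → c = 100111100, weight = 5.
  m = 0101 → c = 010000111, weight = 4.
  m = 1101 → c = 000010000, weight = 1.
  m = 0011 → c = 010101100, weight = 4.
  m = 1011 → c = 000111011, weight = 5.
  m = 0111 → c = 110000000, weight = 2.
  m = 1111 → c = 100010111, weight = 5.
Tally weights:
  weight 0: 1 codewords.
  weight 1: 1 codewords.
  weight 2: 1 codewords.
  weight 3: 1 codewords.
  weight 4: 5 codewords.
  weight 5: 5 codewords.
  weight 6: 1 codewords.
  weight 7: 1 codewords.
Minimum distance d = smallest w > 0 with A_w > 0 = 1.
Sanity: Σ A_w = 16 = 2^4 = 16 ✓.


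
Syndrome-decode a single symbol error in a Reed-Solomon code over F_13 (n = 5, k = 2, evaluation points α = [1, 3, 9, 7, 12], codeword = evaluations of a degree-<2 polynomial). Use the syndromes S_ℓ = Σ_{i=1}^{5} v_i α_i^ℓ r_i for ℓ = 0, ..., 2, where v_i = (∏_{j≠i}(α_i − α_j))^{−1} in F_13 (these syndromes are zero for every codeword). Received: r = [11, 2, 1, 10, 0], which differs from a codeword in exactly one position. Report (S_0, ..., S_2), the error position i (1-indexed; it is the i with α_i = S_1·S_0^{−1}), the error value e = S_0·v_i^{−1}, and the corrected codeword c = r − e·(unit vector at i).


S = (2, 11, 2), error at position 5, error magnitude e = 6, c = [11, 2, 1, 10, 7].

Step 1: column multipliers v_i = (∏_{j≠i}(α_i − α_j))^{−1} mod 13.
  i = 1 (α = 1): (1−3)(1−9)(1−7)(1−12) = (−2)·(−8)·(−6)·(−11) = 1056 ≡ 3, so v_1 = 3^{−1} = 9 (mod 13).
  i = 2 (α = 3): (3−1)(3−9)(3−7)(3−12) = 2·(−6)·(−4)·(−9) = −432 ≡ 10, so v_2 = 10^{−1} = 4 (mod 13).
  i = 3 (α = 9): (9−1)(9−3)(9−7)(9−12) = 8·6·2·(−3) = −288 ≡ 11, so v_3 = 11^{−1} = 6 (mod 13).
  i = 4 (α = 7): (7−1)(7−3)(7−9)(7−12) = 6·4·(−2)·(−5) = 240 ≡ 6, so v_4 = 6^{−1} = 11 (mod 13).
  i = 5 (α = 12): (12−1)(12−3)(12−9)(12−7) = 11·9·3·5 = 1485 ≡ 3, so v_5 = 3^{−1} = 9 (mod 13).
  v = [9, 4, 6, 11, 9].
Step 2: syndromes of r = [11, 2, 1, 10, 0] (all sums mod 13).
  S_0 = Σ v_i r_i = 9·11 + 4·2 + 6·1 + 11·10 + 9·0 = 223 ≡ 2.
  S_1 = Σ v_i α_i r_i = 9·1·11 + 4·3·2 + 6·9·1 + 11·7·10 + 9·12·0 = 947 ≡ 11.
  α_i^2 mod 13 = [1, 9, 3, 10, 1].
  S_2 = Σ v_i α_i^2 r_i = 9·1·11 + 4·9·2 + 6·3·1 + 11·10·10 + 9·1·0 = 1289 ≡ 2.
  S = (2, 11, 2) ≠ 0, so r is not a codeword (an error is present).
Step 3: locate the error. For a single error e at position i, S_ℓ = v_i·e·α_i^ℓ, so α_err = S_1/S_0.
  S_0^{−1} = 2^{−1} = 7 (mod 13), so α_err = 11·7 = 77 ≡ 12 = α_5. Error position i = 5.
  Consistency check: S_2/S_1 = 2·6 = 12 ≡ 12 = α_err ✓ (single-error assumption holds).
Step 4: error magnitude e = S_0/v_5 = S_0·∏_{j≠5}(α_5 − α_j) = 2·3 = 6 ≡ 6 (mod 13).
Step 5: correct position 5: c_5 = r_5 − e = 0 − 6 ≡ 7 (mod 13). Hence c = [11, 2, 1, 10, 7].
  Check: interpolating c through the α_i gives m(x) = 9 + 2·x (degree < 2) with m(α_i) = c_i for every i, so c is indeed a codeword.


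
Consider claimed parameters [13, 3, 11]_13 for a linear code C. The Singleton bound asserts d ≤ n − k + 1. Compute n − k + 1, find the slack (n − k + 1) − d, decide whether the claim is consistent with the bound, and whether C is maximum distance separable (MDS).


Singleton RHS = n − k + 1 = 11, slack = 0, bound satisfied, MDS.

Singleton bound: d ≤ n − k + 1.
Here n = 13, k = 3, so n − k + 1 = 11.
Given d = 11, check d ≤ 11: YES.
Slack = (n − k + 1) − d = 0.
The code is MDS (slack = 0).
Description: the claimed parameters are [13, 3, 11]_13; such a code would be MDS (meets Singleton bound).


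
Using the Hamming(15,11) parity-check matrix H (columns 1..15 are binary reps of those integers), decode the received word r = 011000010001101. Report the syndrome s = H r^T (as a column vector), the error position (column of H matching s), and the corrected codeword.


s = (0, 1, 1, 1)^T, error position = 7, corrected codeword c = 011000110001101

Compute s = H r^T mod 2 one row at a time:
  s_1 = 1 + 0 + 0 + 0 + 1 + 1 + 0 + 1 = 4 ≡ 0 (mod 2).
  s_2 = 0 + 0 + 0 + 0 + 1 + 1 + 0 + 1 = 3 ≡ 1 (mod 2).
  s_3 = 1 + 1 + 0 + 0 + 0 + 0 + 0 + 1 = 3 ≡ 1 (mod 2).
  s_4 = 0 + 1 + 0 + 0 + 0 + 0 + 1 + 1 = 3 ≡ 1 (mod 2).
s = (0, 1, 1, 1)^T — this equals column 7 of H (binary 0111), so error is at position 7.
Correct: flip bit 7 of r = 011000010001101 to get c = 011000110001101.


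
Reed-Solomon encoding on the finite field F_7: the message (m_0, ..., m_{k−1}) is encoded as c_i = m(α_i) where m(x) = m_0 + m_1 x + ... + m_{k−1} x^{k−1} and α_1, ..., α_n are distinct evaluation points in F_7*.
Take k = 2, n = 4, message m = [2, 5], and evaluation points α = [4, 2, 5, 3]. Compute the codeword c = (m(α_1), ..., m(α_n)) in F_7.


c = [1, 5, 6, 3]

Message polynomial: m(x) = 2 + 5·x (mod 7).
For each evaluation point α_i, compute m(α_i) mod 7:
  α_1 = 4: Horner steps 5 → 1, so m(4) = 1.
  α_2 = 2: Horner steps 5 → 5, so m(2) = 5.
  α_3 = 5: Horner steps 5 → 6, so m(5) = 6.
  α_4 = 3: Horner steps 5 → 3, so m(3) = 3.
Codeword c = [1, 5, 6, 3] ∈ F_7^4.


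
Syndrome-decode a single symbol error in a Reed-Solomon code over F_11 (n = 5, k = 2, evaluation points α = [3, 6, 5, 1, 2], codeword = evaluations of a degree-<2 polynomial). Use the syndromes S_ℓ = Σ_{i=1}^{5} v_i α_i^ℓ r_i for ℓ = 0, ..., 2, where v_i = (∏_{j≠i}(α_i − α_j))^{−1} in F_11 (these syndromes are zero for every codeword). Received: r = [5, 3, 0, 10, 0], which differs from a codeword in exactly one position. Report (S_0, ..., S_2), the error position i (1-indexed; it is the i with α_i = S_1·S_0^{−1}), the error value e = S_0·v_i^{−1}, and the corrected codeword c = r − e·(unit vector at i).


S = (2, 4, 8), error at position 5, error magnitude e = 9, c = [5, 3, 0, 10, 2].

Step 1: column multipliers v_i = (∏_{j≠i}(α_i − α_j))^{−1} mod 11.
  i = 1 (α = 3): (3−6)(3−5)(3−1)(3−2) = (−3)·(−2)·2·1 = 12 ≡ 1, so v_1 = 1^{−1} = 1 (mod 11).
  i = 2 (α = 6): (6−3)(6−5)(6−1)(6−2) = 3·1·5·4 = 60 ≡ 5, so v_2 = 5^{−1} = 9 (mod 11).
  i = 3 (α = 5): (5−3)(5−6)(5−1)(5−2) = 2·(−1)·4·3 = −24 ≡ 9, so v_3 = 9^{−1} = 5 (mod 11).
  i = 4 (α = 1): (1−3)(1−6)(1−5)(1−2) = (−2)·(−5)·(−4)·(−1) = 40 ≡ 7, so v_4 = 7^{−1} = 8 (mod 11).
  i = 5 (α = 2): (2−3)(2−6)(2−5)(2−1) = (−1)·(−4)·(−3)·1 = −12 ≡ 10, so v_5 = 10^{−1} = 10 (mod 11).
  v = [1, 9, 5, 8, 10].
Step 2: syndromes of r = [5, 3, 0, 10, 0] (all sums mod 11).
  S_0 = Σ v_i r_i = 1·5 + 9·3 + 5·0 + 8·10 + 10·0 = 112 ≡ 2.
  S_1 = Σ v_i α_i r_i = 1·3·5 + 9·6·3 + 5·5·0 + 8·1·10 + 10·2·0 = 257 ≡ 4.
  α_i^2 mod 11 = [9, 3, 3, 1, 4].
  S_2 = Σ v_i α_i^2 r_i = 1·9·5 + 9·3·3 + 5·3·0 + 8·1·10 + 10·4·0 = 206 ≡ 8.
  S = (2, 4, 8) ≠ 0, so r is not a codeword (an error is present).
Step 3: locate the error. For a single error e at position i, S_ℓ = v_i·e·α_i^ℓ, so α_err = S_1/S_0.
  S_0^{−1} = 2^{−1} = 6 (mod 11), so α_err = 4·6 = 24 ≡ 2 = α_5. Error position i = 5.
  Consistency check: S_2/S_1 = 8·3 = 24 ≡ 2 = α_err ✓ (single-error assumption holds).
Step 4: error magnitude e = S_0/v_5 = S_0·∏_{j≠5}(α_5 − α_j) = 2·10 = 20 ≡ 9 (mod 11).
Step 5: correct position 5: c_5 = r_5 − e = 0 − 9 ≡ 2 (mod 11). Hence c = [5, 3, 0, 10, 2].
  Check: interpolating c through the α_i gives m(x) = 7 + 3·x (degree < 2) with m(α_i) = c_i for every i, so c is indeed a codeword.


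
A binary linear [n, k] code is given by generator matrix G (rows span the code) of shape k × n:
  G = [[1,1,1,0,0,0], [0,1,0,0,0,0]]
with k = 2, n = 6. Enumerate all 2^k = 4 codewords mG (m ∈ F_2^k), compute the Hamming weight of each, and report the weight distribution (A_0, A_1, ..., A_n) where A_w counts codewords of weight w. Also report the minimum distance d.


Weight distribution: A_0 = 1, A_1 = 1, A_2 = 1, A_3 = 1. Minimum distance d = 1.

Enumerate all 2^2 = 4 messages m ∈ F_2^2.
For each, compute codeword c = mG in F_2^6, then tally its weight.
  m = 00 → c = 000000, weight = 0.
  m = 10 → c = 111000, weight = 3.
  m = 01 → c = 010000, weight = 1.
  m = 11 → c = 101000, weight = 2.
Tally weights:
  weight 0: 1 codewords.
  weight 1: 1 codewords.
  weight 2: 1 codewords.
  weight 3: 1 codewords.
Minimum distance d = smallest w > 0 with A_w > 0 = 1.
Sanity: Σ A_w = 4 = 2^2 = 4 ✓.


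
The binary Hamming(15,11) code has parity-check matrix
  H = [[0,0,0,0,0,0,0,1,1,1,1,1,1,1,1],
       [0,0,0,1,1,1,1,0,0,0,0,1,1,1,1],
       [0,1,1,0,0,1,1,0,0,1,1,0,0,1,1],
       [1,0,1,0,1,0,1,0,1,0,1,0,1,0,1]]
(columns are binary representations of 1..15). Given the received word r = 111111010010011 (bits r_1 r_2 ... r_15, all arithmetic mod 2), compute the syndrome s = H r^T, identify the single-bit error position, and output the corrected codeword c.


s = (0, 1, 0, 1)^T, error position = 5, corrected codeword c = 111101010010011

Compute s = H r^T mod 2 one row at a time:
  s_1 = 1 + 0 + 0 + 1 + 0 + 0 + 1 + 1 = 4 ≡ 0 (mod 2).
  s_2 = 1 + 1 + 1 + 0 + 0 + 0 + 1 + 1 = 5 ≡ 1 (mod 2).
  s_3 = 1 + 1 + 1 + 0 + 0 + 1 + 1 + 1 = 6 ≡ 0 (mod 2).
  s_4 = 1 + 1 + 1 + 0 + 0 + 1 + 0 + 1 = 5 ≡ 1 (mod 2).
s = (0, 1, 0, 1)^T — this equals column 5 of H (binary 0101), so error is at position 5.
Correct: flip bit 5 of r = 111111010010011 to get c = 111101010010011.


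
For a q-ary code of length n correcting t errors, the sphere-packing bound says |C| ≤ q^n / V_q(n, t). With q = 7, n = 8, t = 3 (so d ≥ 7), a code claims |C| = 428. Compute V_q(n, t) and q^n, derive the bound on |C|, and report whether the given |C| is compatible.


V_q(n, t) = 13153, q^n = 5764801, Hamming bound = 438, |C| = 428 ≤ bound (satisfied).

Step 1: Compute V_q(n, t) = Σ_{j=0}^3 C(n, j) (q−1)^j.
  j = 0: C(8,0)·(6)^0 = 1·1 = 1.
  j = 1: C(8,1)·(6)^1 = 8·6 = 48.
  j = 2: C(8,2)·(6)^2 = 28·36 = 1008.
  j = 3: C(8,3)·(6)^3 = 56·216 = 12096.
  V_q(n, t) = 1 + 48 + 1008 + 12096 = 13153.
Step 2: q^n = 7^8 = 5764801.
Step 3: Hamming bound ⌊q^n / V_q(n,t)⌋ = ⌊5764801/13153⌋ = 438.
Step 4: Compare |C| = 428 to 438: satisfied.
The claimed |C| lies below the Hamming bound.


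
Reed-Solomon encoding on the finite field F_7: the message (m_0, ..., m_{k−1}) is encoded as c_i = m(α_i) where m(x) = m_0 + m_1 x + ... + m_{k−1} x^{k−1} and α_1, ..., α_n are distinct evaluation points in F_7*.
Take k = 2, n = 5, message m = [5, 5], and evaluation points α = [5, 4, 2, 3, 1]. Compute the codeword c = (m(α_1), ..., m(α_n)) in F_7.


c = [2, 4, 1, 6, 3]

Message polynomial: m(x) = 5 + 5·x (mod 7).
For each evaluation point α_i, compute m(α_i) mod 7:
  α_1 = 5: Horner steps 5 → 2, so m(5) = 2.
  α_2 = 4: Horner steps 5 → 4, so m(4) = 4.
  α_3 = 2: Horner steps 5 → 1, so m(2) = 1.
  α_4 = 3: Horner steps 5 → 6, so m(3) = 6.
  α_5 = 1: Horner steps 5 → 3, so m(1) = 3.
Codeword c = [2, 4, 1, 6, 3] ∈ F_7^5.


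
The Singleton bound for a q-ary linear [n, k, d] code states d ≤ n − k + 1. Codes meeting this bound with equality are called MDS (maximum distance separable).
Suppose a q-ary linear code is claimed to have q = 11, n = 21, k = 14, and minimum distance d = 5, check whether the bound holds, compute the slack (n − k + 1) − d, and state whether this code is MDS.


Singleton RHS = n − k + 1 = 8, slack = 3, bound satisfied, not MDS.

Singleton bound: d ≤ n − k + 1.
Here n = 21, k = 14, so n − k + 1 = 8.
Given d = 5, check d ≤ 8: YES.
Slack = (n − k + 1) − d = 3.
The code is NOT MDS (slack = 3 > 0).
Description: the claimed parameters are [21, 14, 5]_11; such a code would be non-MDS.


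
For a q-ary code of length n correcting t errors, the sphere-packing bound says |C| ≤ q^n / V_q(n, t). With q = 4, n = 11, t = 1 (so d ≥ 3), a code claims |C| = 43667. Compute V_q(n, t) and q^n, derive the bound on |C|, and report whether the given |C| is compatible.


V_q(n, t) = 34, q^n = 4194304, Hamming bound = 123361, |C| = 43667 ≤ bound (satisfied).

Step 1: Compute V_q(n, t) = Σ_{j=0}^1 C(n, j) (q−1)^j.
  j = 0: C(11,0)·(3)^0 = 1·1 = 1.
  j = 1: C(11,1)·(3)^1 = 11·3 = 33.
  V_q(n, t) = 1 + 33 = 34.
Step 2: q^n = 4^11 = 4194304.
Step 3: Hamming bound ⌊q^n / V_q(n,t)⌋ = ⌊4194304/34⌋ = 123361.
Step 4: Compare |C| = 43667 to 123361: satisfied.
The claimed |C| lies below the Hamming bound.


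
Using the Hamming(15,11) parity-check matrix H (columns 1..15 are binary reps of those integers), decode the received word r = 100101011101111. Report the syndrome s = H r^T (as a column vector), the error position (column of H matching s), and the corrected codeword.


s = (1, 0, 0, 0)^T, error position = 8, corrected codeword c = 100101001101111

Compute s = H r^T mod 2 one row at a time:
  s_1 = 1 + 1 + 1 + 0 + 1 + 1 + 1 + 1 = 7 ≡ 1 (mod 2).
  s_2 = 1 + 0 + 1 + 0 + 1 + 1 + 1 + 1 = 6 ≡ 0 (mod 2).
  s_3 = 0 + 0 + 1 + 0 + 1 + 0 + 1 + 1 = 4 ≡ 0 (mod 2).
  s_4 = 1 + 0 + 0 + 0 + 1 + 0 + 1 + 1 = 4 ≡ 0 (mod 2).
s = (1, 0, 0, 0)^T — this equals column 8 of H (binary 1000), so error is at position 8.
Correct: flip bit 8 of r = 100101011101111 to get c = 100101001101111.


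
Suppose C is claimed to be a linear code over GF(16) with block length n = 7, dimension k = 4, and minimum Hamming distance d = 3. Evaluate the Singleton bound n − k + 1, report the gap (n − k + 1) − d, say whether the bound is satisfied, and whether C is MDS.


Singleton RHS = n − k + 1 = 4, slack = 1, bound satisfied, not MDS.

Singleton bound: d ≤ n − k + 1.
Here n = 7, k = 4, so n − k + 1 = 4.
Given d = 3, check d ≤ 4: YES.
Slack = (n − k + 1) − d = 1.
The code is NOT MDS (slack = 1 > 0).
Description: the claimed parameters are [7, 4, 3]_16; such a code would be non-MDS.


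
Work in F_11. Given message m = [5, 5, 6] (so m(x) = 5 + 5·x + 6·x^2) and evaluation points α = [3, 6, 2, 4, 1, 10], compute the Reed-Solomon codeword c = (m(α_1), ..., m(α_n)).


c = [8, 9, 6, 0, 5, 6]

Message polynomial: m(x) = 5 + 5·x + 6·x^2 (mod 11).
For each evaluation point α_i, compute m(α_i) mod 11:
  α_1 = 3: Horner steps 6 → 1 → 8, so m(3) = 8.
  α_2 = 6: Horner steps 6 → 8 → 9, so m(6) = 9.
  α_3 = 2: Horner steps 6 → 6 → 6, so m(2) = 6.
  α_4 = 4: Horner steps 6 → 7 → 0, so m(4) = 0.
  α_5 = 1: Horner steps 6 → 0 → 5, so m(1) = 5.
  α_6 = 10: Horner steps 6 → 10 → 6, so m(10) = 6.
Codeword c = [8, 9, 6, 0, 5, 6] ∈ F_11^6.


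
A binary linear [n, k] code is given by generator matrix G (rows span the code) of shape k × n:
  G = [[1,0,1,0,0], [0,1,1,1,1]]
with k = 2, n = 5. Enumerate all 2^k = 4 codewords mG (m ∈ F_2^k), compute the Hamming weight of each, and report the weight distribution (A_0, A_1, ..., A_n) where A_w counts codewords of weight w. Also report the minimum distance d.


Weight distribution: A_0 = 1, A_2 = 1, A_4 = 2. Minimum distance d = 2.

Enumerate all 2^2 = 4 messages m ∈ F_2^2.
For each, compute codeword c = mG in F_2^5, then tally its weight.
  m = 00 → c = 00000, weight = 0.
  m = 10 → c = 10100, weight = 2.
  m = 01 → c = 01111, weight = 4.
  m = 11 → c = 11011, weight = 4.
Tally weights:
  weight 0: 1 codewords.
  weight 2: 1 codewords.
  weight 4: 2 codewords.
Minimum distance d = smallest w > 0 with A_w > 0 = 2.
Sanity: Σ A_w = 4 = 2^2 = 4 ✓.


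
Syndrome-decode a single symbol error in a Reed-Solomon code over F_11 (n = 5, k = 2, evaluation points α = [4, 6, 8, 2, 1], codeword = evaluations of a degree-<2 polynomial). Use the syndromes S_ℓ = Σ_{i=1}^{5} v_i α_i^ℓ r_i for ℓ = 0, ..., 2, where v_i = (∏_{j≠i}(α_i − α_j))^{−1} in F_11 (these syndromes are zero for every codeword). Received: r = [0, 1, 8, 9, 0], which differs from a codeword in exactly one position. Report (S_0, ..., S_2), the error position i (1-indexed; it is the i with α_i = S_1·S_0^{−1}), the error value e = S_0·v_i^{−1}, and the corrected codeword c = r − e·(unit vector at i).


S = (7, 6, 2), error at position 1, error magnitude e = 6, c = [5, 1, 8, 9, 0].

Step 1: column multipliers v_i = (∏_{j≠i}(α_i − α_j))^{−1} mod 11.
  i = 1 (α = 4): (4−6)(4−8)(4−2)(4−1) = (−2)·(−4)·2·3 = 48 ≡ 4, so v_1 = 4^{−1} = 3 (mod 11).
  i = 2 (α = 6): (6−4)(6−8)(6−2)(6−1) = 2·(−2)·4·5 = −80 ≡ 8, so v_2 = 8^{−1} = 7 (mod 11).
  i = 3 (α = 8): (8−4)(8−6)(8−2)(8−1) = 4·2·6·7 = 336 ≡ 6, so v_3 = 6^{−1} = 2 (mod 11).
  i = 4 (α = 2): (2−4)(2−6)(2−8)(2−1) = (−2)·(−4)·(−6)·1 = −48 ≡ 7, so v_4 = 7^{−1} = 8 (mod 11).
  i = 5 (α = 1): (1−4)(1−6)(1−8)(1−2) = (−3)·(−5)·(−7)·(−1) = 105 ≡ 6, so v_5 = 6^{−1} = 2 (mod 11).
  v = [3, 7, 2, 8, 2].
Step 2: syndromes of r = [0, 1, 8, 9, 0] (all sums mod 11).
  S_0 = Σ v_i r_i = 3·0 + 7·1 + 2·8 + 8·9 + 2·0 = 95 ≡ 7.
  S_1 = Σ v_i α_i r_i = 3·4·0 + 7·6·1 + 2·8·8 + 8·2·9 + 2·1·0 = 314 ≡ 6.
  α_i^2 mod 11 = [5, 3, 9, 4, 1].
  S_2 = Σ v_i α_i^2 r_i = 3·5·0 + 7·3·1 + 2·9·8 + 8·4·9 + 2·1·0 = 453 ≡ 2.
  S = (7, 6, 2) ≠ 0, so r is not a codeword (an error is present).
Step 3: locate the error. For a single error e at position i, S_ℓ = v_i·e·α_i^ℓ, so α_err = S_1/S_0.
  S_0^{−1} = 7^{−1} = 8 (mod 11), so α_err = 6·8 = 48 ≡ 4 = α_1. Error position i = 1.
  Consistency check: S_2/S_1 = 2·2 = 4 ≡ 4 = α_err ✓ (single-error assumption holds).
Step 4: error magnitude e = S_0/v_1 = S_0·∏_{j≠1}(α_1 − α_j) = 7·4 = 28 ≡ 6 (mod 11).
Step 5: correct position 1: c_1 = r_1 − e = 0 − 6 ≡ 5 (mod 11). Hence c = [5, 1, 8, 9, 0].
  Check: interpolating c through the α_i gives m(x) = 2 + 9·x (degree < 2) with m(α_i) = c_i for every i, so c is indeed a codeword.


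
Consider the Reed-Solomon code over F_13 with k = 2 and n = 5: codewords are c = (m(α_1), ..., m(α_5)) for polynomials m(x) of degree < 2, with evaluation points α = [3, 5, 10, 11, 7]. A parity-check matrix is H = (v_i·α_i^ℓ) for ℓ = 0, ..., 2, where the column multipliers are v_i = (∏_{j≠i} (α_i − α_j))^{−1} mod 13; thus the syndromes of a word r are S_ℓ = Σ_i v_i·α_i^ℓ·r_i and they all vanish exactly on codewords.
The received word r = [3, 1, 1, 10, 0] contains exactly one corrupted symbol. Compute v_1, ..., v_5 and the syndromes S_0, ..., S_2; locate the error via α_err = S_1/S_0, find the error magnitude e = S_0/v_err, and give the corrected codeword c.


S = (11, 3, 2), error at position 2, error magnitude e = 6, c = [3, 8, 1, 10, 0].

Step 1: column multipliers v_i = (∏_{j≠i}(α_i − α_j))^{−1} mod 13.
  i = 1 (α = 3): (3−5)(3−10)(3−11)(3−7) = (−2)·(−7)·(−8)·(−4) = 448 ≡ 6, so v_1 = 6^{−1} = 11 (mod 13).
  i = 2 (α = 5): (5−3)(5−10)(5−11)(5−7) = 2·(−5)·(−6)·(−2) = −120 ≡ 10, so v_2 = 10^{−1} = 4 (mod 13).
  i = 3 (α = 10): (10−3)(10−5)(10−11)(10−7) = 7·5·(−1)·3 = −105 ≡ 12, so v_3 = 12^{−1} = 12 (mod 13).
  i = 4 (α = 11): (11−3)(11−5)(11−10)(11−7) = 8·6·1·4 = 192 ≡ 10, so v_4 = 10^{−1} = 4 (mod 13).
  i = 5 (α = 7): (7−3)(7−5)(7−10)(7−11) = 4·2·(−3)·(−4) = 96 ≡ 5, so v_5 = 5^{−1} = 8 (mod 13).
  v = [11, 4, 12, 4, 8].
Step 2: syndromes of r = [3, 1, 1, 10, 0] (all sums mod 13).
  S_0 = Σ v_i r_i = 11·3 + 4·1 + 12·1 + 4·10 + 8·0 = 89 ≡ 11.
  S_1 = Σ v_i α_i r_i = 11·3·3 + 4·5·1 + 12·10·1 + 4·11·10 + 8·7·0 = 679 ≡ 3.
  α_i^2 mod 13 = [9, 12, 9, 4, 10].
  S_2 = Σ v_i α_i^2 r_i = 11·9·3 + 4·12·1 + 12·9·1 + 4·4·10 + 8·10·0 = 613 ≡ 2.
  S = (11, 3, 2) ≠ 0, so r is not a codeword (an error is present).
Step 3: locate the error. For a single error e at position i, S_ℓ = v_i·e·α_i^ℓ, so α_err = S_1/S_0.
  S_0^{−1} = 11^{−1} = 6 (mod 13), so α_err = 3·6 = 18 ≡ 5 = α_2. Error position i = 2.
  Consistency check: S_2/S_1 = 2·9 = 18 ≡ 5 = α_err ✓ (single-error assumption holds).
Step 4: error magnitude e = S_0/v_2 = S_0·∏_{j≠2}(α_2 − α_j) = 11·10 = 110 ≡ 6 (mod 13).
Step 5: correct position 2: c_2 = r_2 − e = 1 − 6 ≡ 8 (mod 13). Hence c = [3, 8, 1, 10, 0].
  Check: interpolating c through the α_i gives m(x) = 2 + 9·x (degree < 2) with m(α_i) = c_i for every i, so c is indeed a codeword.


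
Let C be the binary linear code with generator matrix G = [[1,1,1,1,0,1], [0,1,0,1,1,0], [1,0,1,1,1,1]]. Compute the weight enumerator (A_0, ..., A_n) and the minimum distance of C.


Weight distribution: A_0 = 1, A_1 = 1, A_2 = 1, A_3 = 1, A_4 = 2, A_5 = 2. Minimum distance d = 1.

Enumerate all 2^3 = 8 messages m ∈ F_2^3.
For each, compute codeword c = mG in F_2^6, then tally its weight.
  m = 000 → c = 000000, weight = 0.
  m = 100 → c = 111101, weight = 5.
  m = 010 → c = 010110, weight = 3.
  m = 110 → c = 101011, weight = 4.
  m = 001 → c = 101111, weight = 5.
  m = 101 → c = 010010, weight = 2.
  m = 011 → c = 111001, weight = 4.
  m = 111 → c = 000100, weight = 1.
Tally weights:
  weight 0: 1 codewords.
  weight 1: 1 codewords.
  weight 2: 1 codewords.
  weight 3: 1 codewords.
  weight 4: 2 codewords.
  weight 5: 2 codewords.
Minimum distance d = smallest w > 0 with A_w > 0 = 1.
Sanity: Σ A_w = 8 = 2^3 = 8 ✓.


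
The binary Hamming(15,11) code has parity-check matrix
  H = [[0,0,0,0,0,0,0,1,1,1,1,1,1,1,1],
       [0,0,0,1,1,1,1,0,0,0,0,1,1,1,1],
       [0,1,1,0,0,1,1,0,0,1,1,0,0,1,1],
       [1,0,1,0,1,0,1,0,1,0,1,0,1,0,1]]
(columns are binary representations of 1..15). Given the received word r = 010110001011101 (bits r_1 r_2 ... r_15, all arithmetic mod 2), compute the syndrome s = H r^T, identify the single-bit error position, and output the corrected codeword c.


s = (1, 1, 1, 1)^T, error position = 15, corrected codeword c = 010110001011100

Compute s = H r^T mod 2 one row at a time:
  s_1 = 0 + 1 + 0 + 1 + 1 + 1 + 0 + 1 = 5 ≡ 1 (mod 2).
  s_2 = 1 + 1 + 0 + 0 + 1 + 1 + 0 + 1 = 5 ≡ 1 (mod 2).
  s_3 = 1 + 0 + 0 + 0 + 0 + 1 + 0 + 1 = 3 ≡ 1 (mod 2).
  s_4 = 0 + 0 + 1 + 0 + 1 + 1 + 1 + 1 = 5 ≡ 1 (mod 2).
s = (1, 1, 1, 1)^T — this equals column 15 of H (binary 1111), so error is at position 15.
Correct: flip bit 15 of r = 010110001011101 to get c = 010110001011100.


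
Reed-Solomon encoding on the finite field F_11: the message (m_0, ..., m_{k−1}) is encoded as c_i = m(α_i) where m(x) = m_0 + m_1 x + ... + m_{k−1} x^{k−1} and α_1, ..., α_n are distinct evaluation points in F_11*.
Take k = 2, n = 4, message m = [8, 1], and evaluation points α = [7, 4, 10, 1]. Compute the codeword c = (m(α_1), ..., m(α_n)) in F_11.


c = [4, 1, 7, 9]

Message polynomial: m(x) = 8 + 1·x (mod 11).
For each evaluation point α_i, compute m(α_i) mod 11:
  α_1 = 7: Horner steps 1 → 4, so m(7) = 4.
  α_2 = 4: Horner steps 1 → 1, so m(4) = 1.
  α_3 = 10: Horner steps 1 → 7, so m(10) = 7.
  α_4 = 1: Horner steps 1 → 9, so m(1) = 9.
Codeword c = [4, 1, 7, 9] ∈ F_11^4.


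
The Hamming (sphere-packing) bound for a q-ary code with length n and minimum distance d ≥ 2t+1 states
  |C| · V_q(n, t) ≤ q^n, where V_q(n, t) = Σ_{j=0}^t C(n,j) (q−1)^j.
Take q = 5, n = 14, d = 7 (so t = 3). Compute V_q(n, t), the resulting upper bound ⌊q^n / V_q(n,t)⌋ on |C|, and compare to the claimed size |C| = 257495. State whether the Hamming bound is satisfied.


V_q(n, t) = 24809, q^n = 6103515625, Hamming bound = 246020, |C| = 257495 > bound (violated).

Step 1: Compute V_q(n, t) = Σ_{j=0}^3 C(n, j) (q−1)^j.
  j = 0: C(14,0)·(4)^0 = 1·1 = 1.
  j = 1: C(14,1)·(4)^1 = 14·4 = 56.
  j = 2: C(14,2)·(4)^2 = 91·16 = 1456.
  j = 3: C(14,3)·(4)^3 = 364·64 = 23296.
  V_q(n, t) = 1 + 56 + 1456 + 23296 = 24809.
Step 2: q^n = 5^14 = 6103515625.
Step 3: Hamming bound ⌊q^n / V_q(n,t)⌋ = ⌊6103515625/24809⌋ = 246020.
Step 4: Compare |C| = 257495 to 246020: violated.
The claimed |C| lies above the Hamming bound, so no 5-ary code of length 14 with d ≥ 7 can have 257495 codewords.


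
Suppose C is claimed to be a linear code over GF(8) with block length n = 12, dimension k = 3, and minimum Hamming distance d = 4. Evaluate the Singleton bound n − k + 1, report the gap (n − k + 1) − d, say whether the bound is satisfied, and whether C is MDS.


Singleton RHS = n − k + 1 = 10, slack = 6, bound satisfied, not MDS.

Singleton bound: d ≤ n − k + 1.
Here n = 12, k = 3, so n − k + 1 = 10.
Given d = 4, check d ≤ 10: YES.
Slack = (n − k + 1) − d = 6.
The code is NOT MDS (slack = 6 > 0).
Description: the claimed parameters are [12, 3, 4]_8; such a code would be non-MDS.


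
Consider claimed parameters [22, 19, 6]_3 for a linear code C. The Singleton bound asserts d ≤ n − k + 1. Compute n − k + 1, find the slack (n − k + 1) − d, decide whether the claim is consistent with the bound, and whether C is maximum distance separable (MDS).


Singleton RHS = n − k + 1 = 4, slack = -2, bound violated (no such code; not MDS).

Singleton bound: d ≤ n − k + 1.
Here n = 22, k = 19, so n − k + 1 = 4.
Given d = 6, check d ≤ 4: NO.
Slack = (n − k + 1) − d = -2.
The slack is negative: d = 6 exceeds n − k + 1 = 4 by 2, so the Singleton bound is violated and no linear [22, 19, 6]_3 code can exist. In particular it is not MDS (MDS requires d = n − k + 1 exactly).
Description: the claimed parameters are [22, 19, 6]_3; such a code would be impossible (violates the Singleton bound).


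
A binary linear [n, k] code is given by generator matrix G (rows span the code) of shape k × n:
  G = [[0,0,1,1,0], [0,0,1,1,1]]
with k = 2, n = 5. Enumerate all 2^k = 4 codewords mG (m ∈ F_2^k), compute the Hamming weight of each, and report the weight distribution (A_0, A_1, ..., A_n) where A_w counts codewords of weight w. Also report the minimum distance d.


Weight distribution: A_0 = 1, A_1 = 1, A_2 = 1, A_3 = 1. Minimum distance d = 1.

Enumerate all 2^2 = 4 messages m ∈ F_2^2.
For each, compute codeword c = mG in F_2^5, then tally its weight.
  m = 00 → c = 00000, weight = 0.
  m = 10 → c = 00110, weight = 2.
  m = 01 → c = 00111, weight = 3.
  m = 11 → c = 00001, weight = 1.
Tally weights:
  weight 0: 1 codewords.
  weight 1: 1 codewords.
  weight 2: 1 codewords.
  weight 3: 1 codewords.
Minimum distance d = smallest w > 0 with A_w > 0 = 1.
Sanity: Σ A_w = 4 = 2^2 = 4 ✓.


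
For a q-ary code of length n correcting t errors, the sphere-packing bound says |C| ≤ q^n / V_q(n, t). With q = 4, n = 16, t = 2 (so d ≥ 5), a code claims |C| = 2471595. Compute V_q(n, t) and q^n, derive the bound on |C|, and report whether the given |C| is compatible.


V_q(n, t) = 1129, q^n = 4294967296, Hamming bound = 3804222, |C| = 2471595 ≤ bound (satisfied).

Step 1: Compute V_q(n, t) = Σ_{j=0}^2 C(n, j) (q−1)^j.
  j = 0: C(16,0)·(3)^0 = 1·1 = 1.
  j = 1: C(16,1)·(3)^1 = 16·3 = 48.
  j = 2: C(16,2)·(3)^2 = 120·9 = 1080.
  V_q(n, t) = 1 + 48 + 1080 = 1129.
Step 2: q^n = 4^16 = 4294967296.
Step 3: Hamming bound ⌊q^n / V_q(n,t)⌋ = ⌊4294967296/1129⌋ = 3804222.
Step 4: Compare |C| = 2471595 to 3804222: satisfied.
The claimed |C| lies below the Hamming bound.


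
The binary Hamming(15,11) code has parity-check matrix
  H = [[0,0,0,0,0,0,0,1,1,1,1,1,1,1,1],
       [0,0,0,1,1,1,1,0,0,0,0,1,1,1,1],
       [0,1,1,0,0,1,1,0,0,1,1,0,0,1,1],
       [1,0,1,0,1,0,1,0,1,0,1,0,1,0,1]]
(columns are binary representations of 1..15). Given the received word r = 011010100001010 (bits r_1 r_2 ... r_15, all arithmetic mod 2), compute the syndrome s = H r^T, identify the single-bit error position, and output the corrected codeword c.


s = (0, 0, 0, 1)^T, error position = 1, corrected codeword c = 111010100001010

Compute s = H r^T mod 2 one row at a time:
  s_1 = 0 + 0 + 0 + 0 + 1 + 0 + 1 + 0 = 2 ≡ 0 (mod 2).
  s_2 = 0 + 1 + 0 + 1 + 1 + 0 + 1 + 0 = 4 ≡ 0 (mod 2).
  s_3 = 1 + 1 + 0 + 1 + 0 + 0 + 1 + 0 = 4 ≡ 0 (mod 2).
  s_4 = 0 + 1 + 1 + 1 + 0 + 0 + 0 + 0 = 3 ≡ 1 (mod 2).
s = (0, 0, 0, 1)^T — this equals column 1 of H (binary 0001), so error is at position 1.
Correct: flip bit 1 of r = 011010100001010 to get c = 111010100001010.


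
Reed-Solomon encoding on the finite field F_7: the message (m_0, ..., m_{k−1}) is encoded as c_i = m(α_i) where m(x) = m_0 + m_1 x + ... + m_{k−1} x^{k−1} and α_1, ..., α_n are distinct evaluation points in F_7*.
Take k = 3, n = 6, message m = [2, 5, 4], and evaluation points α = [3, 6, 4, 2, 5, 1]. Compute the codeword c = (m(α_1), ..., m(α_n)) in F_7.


c = [4, 1, 2, 0, 1, 4]

Message polynomial: m(x) = 2 + 5·x + 4·x^2 (mod 7).
For each evaluation point α_i, compute m(α_i) mod 7:
  α_1 = 3: Horner steps 4 → 3 → 4, so m(3) = 4.
  α_2 = 6: Horner steps 4 → 1 → 1, so m(6) = 1.
  α_3 = 4: Horner steps 4 → 0 → 2, so m(4) = 2.
  α_4 = 2: Horner steps 4 → 6 → 0, so m(2) = 0.
  α_5 = 5: Horner steps 4 → 4 → 1, so m(5) = 1.
  α_6 = 1: Horner steps 4 → 2 → 4, so m(1) = 4.
Codeword c = [4, 1, 2, 0, 1, 4] ∈ F_7^6.
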